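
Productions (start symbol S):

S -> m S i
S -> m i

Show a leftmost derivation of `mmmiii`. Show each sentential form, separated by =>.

S=>mSi=>mmSii=>mmmiii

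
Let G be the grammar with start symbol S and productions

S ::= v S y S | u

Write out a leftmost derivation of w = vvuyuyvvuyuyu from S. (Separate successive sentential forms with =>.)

S => vSyS   [S ::= v S y S]
vSyS => vvSySyS   [S ::= v S y S]
vvSySyS => vvuySyS   [S ::= u]
vvuySyS => vvuyuyS   [S ::= u]
vvuyuyS => vvuyuyvSyS   [S ::= v S y S]
vvuyuyvSyS => vvuyuyvvSySyS   [S ::= v S y S]
vvuyuyvvSySyS => vvuyuyvvuySyS   [S ::= u]
vvuyuyvvuySyS => vvuyuyvvuyuyS   [S ::= u]
vvuyuyvvuyuyS => vvuyuyvvuyuyu   [S ::= u]

S => vSyS => vvSySyS => vvuySyS => vvuyuyS => vvuyuyvSyS => vvuyuyvvSySyS => vvuyuyvvuySyS => vvuyuyvvuyuyS => vvuyuyvvuyuyu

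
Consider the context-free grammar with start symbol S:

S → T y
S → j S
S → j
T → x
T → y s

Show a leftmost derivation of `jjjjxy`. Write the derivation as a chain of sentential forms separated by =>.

S => jS   [S → j S]
jS => jjS   [S → j S]
jjS => jjjS   [S → j S]
jjjS => jjjjS   [S → j S]
jjjjS => jjjjTy   [S → T y]
jjjjTy => jjjjxy   [T → x]

S => jS => jjS => jjjS => jjjjS => jjjjTy => jjjjxy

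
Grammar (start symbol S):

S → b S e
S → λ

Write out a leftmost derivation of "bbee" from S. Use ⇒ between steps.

S⇒bSe⇒bbSee⇒bbee

S ⇒ bSe   [S → b S e]
bSe ⇒ bbSee   [S → b S e]
bbSee ⇒ bbee   [S → λ]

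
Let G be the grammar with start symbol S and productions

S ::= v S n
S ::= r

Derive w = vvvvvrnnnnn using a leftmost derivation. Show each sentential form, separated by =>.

S => vSn   [S ::= v S n]
vSn => vvSnn   [S ::= v S n]
vvSnn => vvvSnnn   [S ::= v S n]
vvvSnnn => vvvvSnnnn   [S ::= v S n]
vvvvSnnnn => vvvvvSnnnnn   [S ::= v S n]
vvvvvSnnnnn => vvvvvrnnnnn   [S ::= r]

S => vSn => vvSnn => vvvSnnn => vvvvSnnnn => vvvvvSnnnnn => vvvvvrnnnnn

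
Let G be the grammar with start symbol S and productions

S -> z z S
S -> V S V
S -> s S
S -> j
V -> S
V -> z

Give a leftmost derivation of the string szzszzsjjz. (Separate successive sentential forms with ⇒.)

S⇒sS⇒szzS⇒szzsS⇒szzszzS⇒szzszzVSV⇒szzszzSSV⇒szzszzsSSV⇒szzszzsjSV⇒szzszzsjjV⇒szzszzsjjz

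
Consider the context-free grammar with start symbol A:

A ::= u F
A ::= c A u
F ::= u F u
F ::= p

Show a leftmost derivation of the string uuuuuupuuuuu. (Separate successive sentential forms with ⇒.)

A ⇒ uF ⇒ uuFu ⇒ uuuFuu ⇒ uuuuFuuu ⇒ uuuuuFuuuu ⇒ uuuuuuFuuuuu ⇒ uuuuuupuuuuu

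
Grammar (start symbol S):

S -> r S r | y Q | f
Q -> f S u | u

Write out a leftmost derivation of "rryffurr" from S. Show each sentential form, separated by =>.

S => rSr => rrSrr => rryQrr => rryfSurr => rryffurr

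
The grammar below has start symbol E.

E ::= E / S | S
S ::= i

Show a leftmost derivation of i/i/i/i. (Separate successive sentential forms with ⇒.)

E ⇒ E/S   [E ::= E / S]
E/S ⇒ E/S/S   [E ::= E / S]
E/S/S ⇒ E/S/S/S   [E ::= E / S]
E/S/S/S ⇒ S/S/S/S   [E ::= S]
S/S/S/S ⇒ i/S/S/S   [S ::= i]
i/S/S/S ⇒ i/i/S/S   [S ::= i]
i/i/S/S ⇒ i/i/i/S   [S ::= i]
i/i/i/S ⇒ i/i/i/i   [S ::= i]

E ⇒ E/S ⇒ E/S/S ⇒ E/S/S/S ⇒ S/S/S/S ⇒ i/S/S/S ⇒ i/i/S/S ⇒ i/i/i/S ⇒ i/i/i/i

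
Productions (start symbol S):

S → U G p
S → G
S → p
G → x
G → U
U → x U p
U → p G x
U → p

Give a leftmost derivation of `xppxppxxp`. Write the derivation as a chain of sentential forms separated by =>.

S => UGp => xUpGp => xpGxpGp => xpUxpGp => xppxpGp => xppxpUp => xppxppGxp => xppxppxxp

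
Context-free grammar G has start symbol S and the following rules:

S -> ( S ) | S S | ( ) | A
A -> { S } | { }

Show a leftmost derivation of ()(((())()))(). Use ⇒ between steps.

S ⇒ SS ⇒ ()S ⇒ ()SS ⇒ ()(S)S ⇒ ()((S))S ⇒ ()((SS))S ⇒ ()(((S)S))S ⇒ ()(((())S))S ⇒ ()(((())()))S ⇒ ()(((())()))()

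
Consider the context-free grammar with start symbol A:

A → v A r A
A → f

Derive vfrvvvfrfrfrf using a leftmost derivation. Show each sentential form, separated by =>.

A => vArA => vfrA => vfrvArA => vfrvvArArA => vfrvvvArArArA => vfrvvvfrArArA => vfrvvvfrfrArA => vfrvvvfrfrfrA => vfrvvvfrfrfrf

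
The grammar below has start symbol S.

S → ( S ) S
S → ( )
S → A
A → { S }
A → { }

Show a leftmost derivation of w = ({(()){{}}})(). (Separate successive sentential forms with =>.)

S=>(S)S=>(A)S=>({S})S=>({(S)S})S=>({(())S})S=>({(())A})S=>({(()){S}})S=>({(()){A}})S=>({(()){{}}})S=>({(()){{}}})()

S => (S)S   [S → ( S ) S]
(S)S => (A)S   [S → A]
(A)S => ({S})S   [A → { S }]
({S})S => ({(S)S})S   [S → ( S ) S]
({(S)S})S => ({(())S})S   [S → ( )]
({(())S})S => ({(())A})S   [S → A]
({(())A})S => ({(()){S}})S   [A → { S }]
({(()){S}})S => ({(()){A}})S   [S → A]
({(()){A}})S => ({(()){{}}})S   [A → { }]
({(()){{}}})S => ({(()){{}}})()   [S → ( )]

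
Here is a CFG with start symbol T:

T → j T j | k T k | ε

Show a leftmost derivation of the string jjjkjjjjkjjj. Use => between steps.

T => jTj => jjTjj => jjjTjjj => jjjkTkjjj => jjjkjTjkjjj => jjjkjjTjjkjjj => jjjkjjjjkjjj

T => jTj   [T → j T j]
jTj => jjTjj   [T → j T j]
jjTjj => jjjTjjj   [T → j T j]
jjjTjjj => jjjkTkjjj   [T → k T k]
jjjkTkjjj => jjjkjTjkjjj   [T → j T j]
jjjkjTjkjjj => jjjkjjTjjkjjj   [T → j T j]
jjjkjjTjjkjjj => jjjkjjjjkjjj   [T → ε]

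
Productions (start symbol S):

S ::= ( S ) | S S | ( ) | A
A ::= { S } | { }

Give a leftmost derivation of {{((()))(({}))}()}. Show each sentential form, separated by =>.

S => A => {S} => {SS} => {AS} => {{S}S} => {{SS}S} => {{(S)S}S} => {{((S))S}S} => {{((()))S}S} => {{((()))(S)}S} => {{((()))((S))}S} => {{((()))((A))}S} => {{((()))(({}))}S} => {{((()))(({}))}()}

S => A   [S ::= A]
A => {S}   [A ::= { S }]
{S} => {SS}   [S ::= S S]
{SS} => {AS}   [S ::= A]
{AS} => {{S}S}   [A ::= { S }]
{{S}S} => {{SS}S}   [S ::= S S]
{{SS}S} => {{(S)S}S}   [S ::= ( S )]
{{(S)S}S} => {{((S))S}S}   [S ::= ( S )]
{{((S))S}S} => {{((()))S}S}   [S ::= ( )]
{{((()))S}S} => {{((()))(S)}S}   [S ::= ( S )]
{{((()))(S)}S} => {{((()))((S))}S}   [S ::= ( S )]
{{((()))((S))}S} => {{((()))((A))}S}   [S ::= A]
{{((()))((A))}S} => {{((()))(({}))}S}   [A ::= { }]
{{((()))(({}))}S} => {{((()))(({}))}()}   [S ::= ( )]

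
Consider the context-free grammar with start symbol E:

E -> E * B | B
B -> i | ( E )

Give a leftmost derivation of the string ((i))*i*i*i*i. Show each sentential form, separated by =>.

E => E*B => E*B*B => E*B*B*B => E*B*B*B*B => B*B*B*B*B => (E)*B*B*B*B => (B)*B*B*B*B => ((E))*B*B*B*B => ((B))*B*B*B*B => ((i))*B*B*B*B => ((i))*i*B*B*B => ((i))*i*i*B*B => ((i))*i*i*i*B => ((i))*i*i*i*i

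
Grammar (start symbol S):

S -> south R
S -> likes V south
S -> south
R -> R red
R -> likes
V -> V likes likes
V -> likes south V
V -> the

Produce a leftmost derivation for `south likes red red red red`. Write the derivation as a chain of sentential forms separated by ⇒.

S ⇒ south R ⇒ south R red ⇒ south R red red ⇒ south R red red red ⇒ south R red red red red ⇒ south likes red red red red

S ⇒ south R   [S -> south R]
south R ⇒ south R red   [R -> R red]
south R red ⇒ south R red red   [R -> R red]
south R red red ⇒ south R red red red   [R -> R red]
south R red red red ⇒ south R red red red red   [R -> R red]
south R red red red red ⇒ south likes red red red red   [R -> likes]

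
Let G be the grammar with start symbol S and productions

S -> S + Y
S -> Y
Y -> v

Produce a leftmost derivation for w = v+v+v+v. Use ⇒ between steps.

S ⇒ S+Y ⇒ S+Y+Y ⇒ S+Y+Y+Y ⇒ Y+Y+Y+Y ⇒ v+Y+Y+Y ⇒ v+v+Y+Y ⇒ v+v+v+Y ⇒ v+v+v+v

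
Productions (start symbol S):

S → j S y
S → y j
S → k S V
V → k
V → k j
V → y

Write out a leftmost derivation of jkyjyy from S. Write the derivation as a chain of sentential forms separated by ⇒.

S ⇒ jSy ⇒ jkSVy ⇒ jkyjVy ⇒ jkyjyy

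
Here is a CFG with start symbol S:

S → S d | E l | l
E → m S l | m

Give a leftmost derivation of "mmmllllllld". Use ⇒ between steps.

S ⇒ Sd ⇒ Eld ⇒ mSlld ⇒ mEllld ⇒ mmSlllld ⇒ mmEllllld ⇒ mmmSlllllld ⇒ mmmllllllld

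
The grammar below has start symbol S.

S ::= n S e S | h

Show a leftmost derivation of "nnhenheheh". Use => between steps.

S => nSeS   [S ::= n S e S]
nSeS => nnSeSeS   [S ::= n S e S]
nnSeSeS => nnheSeS   [S ::= h]
nnheSeS => nnhenSeSeS   [S ::= n S e S]
nnhenSeSeS => nnhenheSeS   [S ::= h]
nnhenheSeS => nnhenheheS   [S ::= h]
nnhenheheS => nnhenheheh   [S ::= h]

S => nSeS => nnSeSeS => nnheSeS => nnhenSeSeS => nnhenheSeS => nnhenheheS => nnhenheheh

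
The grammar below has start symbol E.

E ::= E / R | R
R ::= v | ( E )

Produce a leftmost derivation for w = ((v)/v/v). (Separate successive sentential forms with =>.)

E => R   [E ::= R]
R => (E)   [R ::= ( E )]
(E) => (E/R)   [E ::= E / R]
(E/R) => (E/R/R)   [E ::= E / R]
(E/R/R) => (R/R/R)   [E ::= R]
(R/R/R) => ((E)/R/R)   [R ::= ( E )]
((E)/R/R) => ((R)/R/R)   [E ::= R]
((R)/R/R) => ((v)/R/R)   [R ::= v]
((v)/R/R) => ((v)/v/R)   [R ::= v]
((v)/v/R) => ((v)/v/v)   [R ::= v]

E => R => (E) => (E/R) => (E/R/R) => (R/R/R) => ((E)/R/R) => ((R)/R/R) => ((v)/R/R) => ((v)/v/R) => ((v)/v/v)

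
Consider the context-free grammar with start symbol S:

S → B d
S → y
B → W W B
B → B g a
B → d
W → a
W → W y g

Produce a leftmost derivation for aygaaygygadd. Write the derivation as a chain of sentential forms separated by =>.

S => Bd   [S → B d]
Bd => WWBd   [B → W W B]
WWBd => WygWBd   [W → W y g]
WygWBd => aygWBd   [W → a]
aygWBd => aygaBd   [W → a]
aygaBd => aygaWWBd   [B → W W B]
aygaWWBd => aygaWygWBd   [W → W y g]
aygaWygWBd => aygaWygygWBd   [W → W y g]
aygaWygygWBd => aygaaygygWBd   [W → a]
aygaaygygWBd => aygaaygygaBd   [W → a]
aygaaygygaBd => aygaaygygadd   [B → d]

S=>Bd=>WWBd=>WygWBd=>aygWBd=>aygaBd=>aygaWWBd=>aygaWygWBd=>aygaWygygWBd=>aygaaygygWBd=>aygaaygygaBd=>aygaaygygadd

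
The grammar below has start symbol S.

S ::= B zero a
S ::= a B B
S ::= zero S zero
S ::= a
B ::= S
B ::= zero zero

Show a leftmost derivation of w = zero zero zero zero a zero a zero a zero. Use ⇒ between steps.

S ⇒ zero S zero ⇒ zero B zero a zero ⇒ zero S zero a zero ⇒ zero B zero a zero a zero ⇒ zero S zero a zero a zero ⇒ zero B zero a zero a zero a zero ⇒ zero zero zero zero a zero a zero a zero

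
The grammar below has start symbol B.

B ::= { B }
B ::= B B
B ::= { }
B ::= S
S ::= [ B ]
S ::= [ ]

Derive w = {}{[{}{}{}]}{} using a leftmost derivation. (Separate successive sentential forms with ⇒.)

B ⇒ BB ⇒ {}B ⇒ {}BB ⇒ {}{B}B ⇒ {}{S}B ⇒ {}{[B]}B ⇒ {}{[BB]}B ⇒ {}{[BBB]}B ⇒ {}{[{}BB]}B ⇒ {}{[{}{}B]}B ⇒ {}{[{}{}{}]}B ⇒ {}{[{}{}{}]}{}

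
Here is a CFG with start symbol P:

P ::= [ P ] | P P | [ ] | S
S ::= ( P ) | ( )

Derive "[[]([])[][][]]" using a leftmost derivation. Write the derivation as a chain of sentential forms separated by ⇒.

P⇒[P]⇒[PP]⇒[[]P]⇒[[]PP]⇒[[]PPP]⇒[[]SPP]⇒[[](P)PP]⇒[[]([])PP]⇒[[]([])PPP]⇒[[]([])[]PP]⇒[[]([])[][]P]⇒[[]([])[][][]]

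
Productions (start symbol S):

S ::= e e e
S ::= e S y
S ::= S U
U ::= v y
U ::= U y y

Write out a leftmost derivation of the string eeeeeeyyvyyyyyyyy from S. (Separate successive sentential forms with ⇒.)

S ⇒ eSy ⇒ eSUy ⇒ eeSyUy ⇒ eeeSyyUy ⇒ eeeeeeyyUy ⇒ eeeeeeyyUyyy ⇒ eeeeeeyyUyyyyy ⇒ eeeeeeyyUyyyyyyy ⇒ eeeeeeyyvyyyyyyyy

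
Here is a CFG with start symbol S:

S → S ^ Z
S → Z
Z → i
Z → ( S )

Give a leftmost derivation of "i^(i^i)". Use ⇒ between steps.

S ⇒ S^Z ⇒ Z^Z ⇒ i^Z ⇒ i^(S) ⇒ i^(S^Z) ⇒ i^(Z^Z) ⇒ i^(i^Z) ⇒ i^(i^i)

S ⇒ S^Z   [S → S ^ Z]
S^Z ⇒ Z^Z   [S → Z]
Z^Z ⇒ i^Z   [Z → i]
i^Z ⇒ i^(S)   [Z → ( S )]
i^(S) ⇒ i^(S^Z)   [S → S ^ Z]
i^(S^Z) ⇒ i^(Z^Z)   [S → Z]
i^(Z^Z) ⇒ i^(i^Z)   [Z → i]
i^(i^Z) ⇒ i^(i^i)   [Z → i]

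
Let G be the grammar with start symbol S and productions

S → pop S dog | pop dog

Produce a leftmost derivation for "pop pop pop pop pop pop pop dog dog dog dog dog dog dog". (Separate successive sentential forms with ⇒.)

S ⇒ pop S dog ⇒ pop pop S dog dog ⇒ pop pop pop S dog dog dog ⇒ pop pop pop pop S dog dog dog dog ⇒ pop pop pop pop pop S dog dog dog dog dog ⇒ pop pop pop pop pop pop S dog dog dog dog dog dog ⇒ pop pop pop pop pop pop pop dog dog dog dog dog dog dog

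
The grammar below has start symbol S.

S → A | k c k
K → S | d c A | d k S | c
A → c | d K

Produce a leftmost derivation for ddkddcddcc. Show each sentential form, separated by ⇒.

S⇒A⇒dK⇒ddkS⇒ddkA⇒ddkdK⇒ddkddcA⇒ddkddcdK⇒ddkddcddcA⇒ddkddcddcc

S ⇒ A   [S → A]
A ⇒ dK   [A → d K]
dK ⇒ ddkS   [K → d k S]
ddkS ⇒ ddkA   [S → A]
ddkA ⇒ ddkdK   [A → d K]
ddkdK ⇒ ddkddcA   [K → d c A]
ddkddcA ⇒ ddkddcdK   [A → d K]
ddkddcdK ⇒ ddkddcddcA   [K → d c A]
ddkddcddcA ⇒ ddkddcddcc   [A → c]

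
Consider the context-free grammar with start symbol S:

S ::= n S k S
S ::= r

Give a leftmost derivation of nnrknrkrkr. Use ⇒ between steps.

S ⇒ nSkS   [S ::= n S k S]
nSkS ⇒ nnSkSkS   [S ::= n S k S]
nnSkSkS ⇒ nnrkSkS   [S ::= r]
nnrkSkS ⇒ nnrknSkSkS   [S ::= n S k S]
nnrknSkSkS ⇒ nnrknrkSkS   [S ::= r]
nnrknrkSkS ⇒ nnrknrkrkS   [S ::= r]
nnrknrkrkS ⇒ nnrknrkrkr   [S ::= r]

S⇒nSkS⇒nnSkSkS⇒nnrkSkS⇒nnrknSkSkS⇒nnrknrkSkS⇒nnrknrkrkS⇒nnrknrkrkr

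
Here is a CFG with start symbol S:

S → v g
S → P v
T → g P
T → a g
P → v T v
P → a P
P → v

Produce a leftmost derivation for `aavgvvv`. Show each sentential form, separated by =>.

S => Pv => aPv => aaPv => aavTvv => aavgPvv => aavgvvv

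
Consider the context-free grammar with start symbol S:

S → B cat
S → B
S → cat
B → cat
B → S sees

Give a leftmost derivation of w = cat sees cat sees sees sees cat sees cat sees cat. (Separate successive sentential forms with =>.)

S => B cat => S sees cat => B cat sees cat => S sees cat sees cat => B cat sees cat sees cat => S sees cat sees cat sees cat => B sees cat sees cat sees cat => S sees sees cat sees cat sees cat => B sees sees cat sees cat sees cat => S sees sees sees cat sees cat sees cat => B cat sees sees sees cat sees cat sees cat => S sees cat sees sees sees cat sees cat sees cat => B sees cat sees sees sees cat sees cat sees cat => cat sees cat sees sees sees cat sees cat sees cat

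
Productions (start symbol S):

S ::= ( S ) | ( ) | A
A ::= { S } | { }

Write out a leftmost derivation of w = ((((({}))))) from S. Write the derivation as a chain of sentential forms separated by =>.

S => (S)   [S ::= ( S )]
(S) => ((S))   [S ::= ( S )]
((S)) => (((S)))   [S ::= ( S )]
(((S))) => ((((S))))   [S ::= ( S )]
((((S)))) => (((((S)))))   [S ::= ( S )]
(((((S))))) => (((((A)))))   [S ::= A]
(((((A))))) => ((((({})))))   [A ::= { }]

S => (S) => ((S)) => (((S))) => ((((S)))) => (((((S))))) => (((((A))))) => ((((({})))))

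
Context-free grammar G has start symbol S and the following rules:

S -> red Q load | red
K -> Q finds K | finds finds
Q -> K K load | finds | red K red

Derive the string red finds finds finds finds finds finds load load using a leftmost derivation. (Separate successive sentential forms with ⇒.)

S ⇒ red Q load ⇒ red K K load load ⇒ red Q finds K K load load ⇒ red finds finds K K load load ⇒ red finds finds finds finds K load load ⇒ red finds finds finds finds finds finds load load

S ⇒ red Q load   [S -> red Q load]
red Q load ⇒ red K K load load   [Q -> K K load]
red K K load load ⇒ red Q finds K K load load   [K -> Q finds K]
red Q finds K K load load ⇒ red finds finds K K load load   [Q -> finds]
red finds finds K K load load ⇒ red finds finds finds finds K load load   [K -> finds finds]
red finds finds finds finds K load load ⇒ red finds finds finds finds finds finds load load   [K -> finds finds]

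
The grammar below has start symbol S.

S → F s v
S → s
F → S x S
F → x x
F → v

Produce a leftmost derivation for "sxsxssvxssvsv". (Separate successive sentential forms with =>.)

S => Fsv => SxSsv => sxSsv => sxFsvsv => sxSxSsvsv => sxFsvxSsvsv => sxSxSsvxSsvsv => sxsxSsvxSsvsv => sxsxssvxSsvsv => sxsxssvxssvsv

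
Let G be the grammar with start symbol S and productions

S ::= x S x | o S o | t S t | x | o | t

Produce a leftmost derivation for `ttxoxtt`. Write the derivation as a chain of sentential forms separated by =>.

S => tSt => ttStt => ttxSxtt => ttxoxtt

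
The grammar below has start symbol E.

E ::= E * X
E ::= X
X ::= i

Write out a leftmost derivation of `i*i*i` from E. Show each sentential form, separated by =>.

E=>E*X=>E*X*X=>X*X*X=>i*X*X=>i*i*X=>i*i*i

E => E*X   [E ::= E * X]
E*X => E*X*X   [E ::= E * X]
E*X*X => X*X*X   [E ::= X]
X*X*X => i*X*X   [X ::= i]
i*X*X => i*i*X   [X ::= i]
i*i*X => i*i*i   [X ::= i]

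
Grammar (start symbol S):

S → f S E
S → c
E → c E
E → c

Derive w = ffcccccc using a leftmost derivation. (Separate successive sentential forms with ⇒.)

S ⇒ fSE   [S → f S E]
fSE ⇒ ffSEE   [S → f S E]
ffSEE ⇒ ffcEE   [S → c]
ffcEE ⇒ ffccEE   [E → c E]
ffccEE ⇒ ffcccEE   [E → c E]
ffcccEE ⇒ ffccccEE   [E → c E]
ffccccEE ⇒ ffcccccE   [E → c]
ffcccccE ⇒ ffcccccc   [E → c]

S⇒fSE⇒ffSEE⇒ffcEE⇒ffccEE⇒ffcccEE⇒ffccccEE⇒ffcccccE⇒ffcccccc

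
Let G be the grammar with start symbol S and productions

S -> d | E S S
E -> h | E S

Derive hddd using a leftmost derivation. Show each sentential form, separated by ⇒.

S ⇒ ESS ⇒ ESSS ⇒ hSSS ⇒ hdSS ⇒ hddS ⇒ hddd

S ⇒ ESS   [S -> E S S]
ESS ⇒ ESSS   [E -> E S]
ESSS ⇒ hSSS   [E -> h]
hSSS ⇒ hdSS   [S -> d]
hdSS ⇒ hddS   [S -> d]
hddS ⇒ hddd   [S -> d]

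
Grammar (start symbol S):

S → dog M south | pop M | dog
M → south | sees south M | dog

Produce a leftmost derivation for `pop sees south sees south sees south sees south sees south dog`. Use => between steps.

S => pop M   [S → pop M]
pop M => pop sees south M   [M → sees south M]
pop sees south M => pop sees south sees south M   [M → sees south M]
pop sees south sees south M => pop sees south sees south sees south M   [M → sees south M]
pop sees south sees south sees south M => pop sees south sees south sees south sees south M   [M → sees south M]
pop sees south sees south sees south sees south M => pop sees south sees south sees south sees south sees south M   [M → sees south M]
pop sees south sees south sees south sees south sees south M => pop sees south sees south sees south sees south sees south dog   [M → dog]

S => pop M => pop sees south M => pop sees south sees south M => pop sees south sees south sees south M => pop sees south sees south sees south sees south M => pop sees south sees south sees south sees south sees south M => pop sees south sees south sees south sees south sees south dog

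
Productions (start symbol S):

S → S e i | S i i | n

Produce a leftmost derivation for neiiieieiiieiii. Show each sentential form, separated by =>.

S => Sii => Seiii => Siieiii => Seiiieiii => Seieiiieiii => Siieieiiieiii => Seiiieieiiieiii => neiiieieiiieiii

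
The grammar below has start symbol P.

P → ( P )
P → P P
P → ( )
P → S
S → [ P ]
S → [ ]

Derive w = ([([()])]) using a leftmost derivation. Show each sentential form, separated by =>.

P => (P) => (S) => ([P]) => ([(P)]) => ([(S)]) => ([([P])]) => ([([()])])

P => (P)   [P → ( P )]
(P) => (S)   [P → S]
(S) => ([P])   [S → [ P ]]
([P]) => ([(P)])   [P → ( P )]
([(P)]) => ([(S)])   [P → S]
([(S)]) => ([([P])])   [S → [ P ]]
([([P])]) => ([([()])])   [P → ( )]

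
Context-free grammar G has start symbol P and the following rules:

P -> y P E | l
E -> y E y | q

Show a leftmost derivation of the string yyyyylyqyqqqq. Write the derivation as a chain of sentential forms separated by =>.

P=>yPE=>yyPEE=>yyyPEEE=>yyyyPEEEE=>yyyyyPEEEEE=>yyyyylEEEEE=>yyyyylyEyEEEE=>yyyyylyqyEEEE=>yyyyylyqyqEEE=>yyyyylyqyqqEE=>yyyyylyqyqqqE=>yyyyylyqyqqqq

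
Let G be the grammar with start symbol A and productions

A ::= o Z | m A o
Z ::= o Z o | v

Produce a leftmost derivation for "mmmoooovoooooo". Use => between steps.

A=>mAo=>mmAoo=>mmmAooo=>mmmoZooo=>mmmooZoooo=>mmmoooZooooo=>mmmooooZoooooo=>mmmoooovoooooo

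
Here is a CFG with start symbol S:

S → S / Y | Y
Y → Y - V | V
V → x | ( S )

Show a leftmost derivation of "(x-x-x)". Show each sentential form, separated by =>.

S => Y => V => (S) => (Y) => (Y-V) => (Y-V-V) => (V-V-V) => (x-V-V) => (x-x-V) => (x-x-x)

S => Y   [S → Y]
Y => V   [Y → V]
V => (S)   [V → ( S )]
(S) => (Y)   [S → Y]
(Y) => (Y-V)   [Y → Y - V]
(Y-V) => (Y-V-V)   [Y → Y - V]
(Y-V-V) => (V-V-V)   [Y → V]
(V-V-V) => (x-V-V)   [V → x]
(x-V-V) => (x-x-V)   [V → x]
(x-x-V) => (x-x-x)   [V → x]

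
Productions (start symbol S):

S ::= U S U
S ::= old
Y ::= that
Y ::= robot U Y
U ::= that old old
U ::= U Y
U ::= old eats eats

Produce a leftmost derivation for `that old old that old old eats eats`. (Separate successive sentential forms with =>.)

S => U S U => U Y S U => that old old Y S U => that old old that S U => that old old that old U => that old old that old old eats eats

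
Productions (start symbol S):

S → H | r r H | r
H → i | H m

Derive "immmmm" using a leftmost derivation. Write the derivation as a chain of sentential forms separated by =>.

S => H => Hm => Hmm => Hmmm => Hmmmm => Hmmmmm => immmmm

S => H   [S → H]
H => Hm   [H → H m]
Hm => Hmm   [H → H m]
Hmm => Hmmm   [H → H m]
Hmmm => Hmmmm   [H → H m]
Hmmmm => Hmmmmm   [H → H m]
Hmmmmm => immmmm   [H → i]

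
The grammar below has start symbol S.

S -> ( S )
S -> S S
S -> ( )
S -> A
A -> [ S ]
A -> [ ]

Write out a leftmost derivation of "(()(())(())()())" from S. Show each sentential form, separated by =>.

S=>(S)=>(SS)=>(SSS)=>(SSSS)=>(SSSSS)=>(()SSSS)=>(()(S)SSS)=>(()(())SSS)=>(()(())(S)SS)=>(()(())(())SS)=>(()(())(())()S)=>(()(())(())()())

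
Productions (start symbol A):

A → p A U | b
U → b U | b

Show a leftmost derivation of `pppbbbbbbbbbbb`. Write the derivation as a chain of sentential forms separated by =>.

A => pAU => ppAUU => pppAUUU => pppbUUU => pppbbUUU => pppbbbUUU => pppbbbbUUU => pppbbbbbUUU => pppbbbbbbUUU => pppbbbbbbbUU => pppbbbbbbbbUU => pppbbbbbbbbbU => pppbbbbbbbbbbU => pppbbbbbbbbbbb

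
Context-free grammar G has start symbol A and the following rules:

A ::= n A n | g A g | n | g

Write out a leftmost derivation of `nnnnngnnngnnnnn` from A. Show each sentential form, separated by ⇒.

A ⇒ nAn ⇒ nnAnn ⇒ nnnAnnn ⇒ nnnnAnnnn ⇒ nnnnnAnnnnn ⇒ nnnnngAgnnnnn ⇒ nnnnngnAngnnnnn ⇒ nnnnngnnngnnnnn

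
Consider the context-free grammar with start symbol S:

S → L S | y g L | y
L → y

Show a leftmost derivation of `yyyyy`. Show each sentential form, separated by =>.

S => LS   [S → L S]
LS => yS   [L → y]
yS => yLS   [S → L S]
yLS => yyS   [L → y]
yyS => yyLS   [S → L S]
yyLS => yyyS   [L → y]
yyyS => yyyLS   [S → L S]
yyyLS => yyyyS   [L → y]
yyyyS => yyyyy   [S → y]

S=>LS=>yS=>yLS=>yyS=>yyLS=>yyyS=>yyyLS=>yyyyS=>yyyyy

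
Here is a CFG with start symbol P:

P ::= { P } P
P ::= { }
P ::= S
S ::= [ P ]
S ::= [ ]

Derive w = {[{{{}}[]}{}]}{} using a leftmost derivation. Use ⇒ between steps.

P ⇒ {P}P ⇒ {S}P ⇒ {[P]}P ⇒ {[{P}P]}P ⇒ {[{{P}P}P]}P ⇒ {[{{{}}P}P]}P ⇒ {[{{{}}S}P]}P ⇒ {[{{{}}[]}P]}P ⇒ {[{{{}}[]}{}]}P ⇒ {[{{{}}[]}{}]}{}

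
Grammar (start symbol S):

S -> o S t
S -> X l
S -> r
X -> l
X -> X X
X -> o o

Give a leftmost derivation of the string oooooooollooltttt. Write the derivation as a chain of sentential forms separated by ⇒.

S ⇒ oSt   [S -> o S t]
oSt ⇒ ooStt   [S -> o S t]
ooStt ⇒ oooSttt   [S -> o S t]
oooSttt ⇒ ooooStttt   [S -> o S t]
ooooStttt ⇒ ooooXltttt   [S -> X l]
ooooXltttt ⇒ ooooXXltttt   [X -> X X]
ooooXXltttt ⇒ ooooXXXltttt   [X -> X X]
ooooXXXltttt ⇒ ooooXXXXltttt   [X -> X X]
ooooXXXXltttt ⇒ ooooXXXXXltttt   [X -> X X]
ooooXXXXXltttt ⇒ ooooooXXXXltttt   [X -> o o]
ooooooXXXXltttt ⇒ ooooooooXXXltttt   [X -> o o]
ooooooooXXXltttt ⇒ oooooooolXXltttt   [X -> l]
oooooooolXXltttt ⇒ oooooooollXltttt   [X -> l]
oooooooollXltttt ⇒ oooooooollooltttt   [X -> o o]

S⇒oSt⇒ooStt⇒oooSttt⇒ooooStttt⇒ooooXltttt⇒ooooXXltttt⇒ooooXXXltttt⇒ooooXXXXltttt⇒ooooXXXXXltttt⇒ooooooXXXXltttt⇒ooooooooXXXltttt⇒oooooooolXXltttt⇒oooooooollXltttt⇒oooooooollooltttt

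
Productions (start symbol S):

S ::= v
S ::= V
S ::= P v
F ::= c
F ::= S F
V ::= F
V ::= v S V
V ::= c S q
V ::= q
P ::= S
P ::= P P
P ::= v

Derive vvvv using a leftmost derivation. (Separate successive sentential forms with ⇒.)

S ⇒ Pv ⇒ Sv ⇒ Pvv ⇒ PPvv ⇒ SPvv ⇒ vPvv ⇒ vvvv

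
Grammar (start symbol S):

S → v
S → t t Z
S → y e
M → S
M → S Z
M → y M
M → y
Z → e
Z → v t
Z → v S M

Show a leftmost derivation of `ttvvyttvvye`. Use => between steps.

S => ttZ   [S → t t Z]
ttZ => ttvSM   [Z → v S M]
ttvSM => ttvvM   [S → v]
ttvvM => ttvvyM   [M → y M]
ttvvyM => ttvvySZ   [M → S Z]
ttvvySZ => ttvvyttZZ   [S → t t Z]
ttvvyttZZ => ttvvyttvSMZ   [Z → v S M]
ttvvyttvSMZ => ttvvyttvvMZ   [S → v]
ttvvyttvvMZ => ttvvyttvvyZ   [M → y]
ttvvyttvvyZ => ttvvyttvvye   [Z → e]

S => ttZ => ttvSM => ttvvM => ttvvyM => ttvvySZ => ttvvyttZZ => ttvvyttvSMZ => ttvvyttvvMZ => ttvvyttvvyZ => ttvvyttvvye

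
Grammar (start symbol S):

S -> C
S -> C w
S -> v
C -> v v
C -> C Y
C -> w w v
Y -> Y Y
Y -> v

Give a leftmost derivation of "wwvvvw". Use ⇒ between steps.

S⇒Cw⇒CYw⇒wwvYw⇒wwvYYw⇒wwvvYw⇒wwvvvw

S ⇒ Cw   [S -> C w]
Cw ⇒ CYw   [C -> C Y]
CYw ⇒ wwvYw   [C -> w w v]
wwvYw ⇒ wwvYYw   [Y -> Y Y]
wwvYYw ⇒ wwvvYw   [Y -> v]
wwvvYw ⇒ wwvvvw   [Y -> v]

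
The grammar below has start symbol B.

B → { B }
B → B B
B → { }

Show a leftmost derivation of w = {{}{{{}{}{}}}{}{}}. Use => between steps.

B=>{B}=>{BB}=>{BBB}=>{{}BB}=>{{}BBB}=>{{}{B}BB}=>{{}{{B}}BB}=>{{}{{BB}}BB}=>{{}{{BBB}}BB}=>{{}{{{}BB}}BB}=>{{}{{{}{}B}}BB}=>{{}{{{}{}{}}}BB}=>{{}{{{}{}{}}}{}B}=>{{}{{{}{}{}}}{}{}}

B => {B}   [B → { B }]
{B} => {BB}   [B → B B]
{BB} => {BBB}   [B → B B]
{BBB} => {{}BB}   [B → { }]
{{}BB} => {{}BBB}   [B → B B]
{{}BBB} => {{}{B}BB}   [B → { B }]
{{}{B}BB} => {{}{{B}}BB}   [B → { B }]
{{}{{B}}BB} => {{}{{BB}}BB}   [B → B B]
{{}{{BB}}BB} => {{}{{BBB}}BB}   [B → B B]
{{}{{BBB}}BB} => {{}{{{}BB}}BB}   [B → { }]
{{}{{{}BB}}BB} => {{}{{{}{}B}}BB}   [B → { }]
{{}{{{}{}B}}BB} => {{}{{{}{}{}}}BB}   [B → { }]
{{}{{{}{}{}}}BB} => {{}{{{}{}{}}}{}B}   [B → { }]
{{}{{{}{}{}}}{}B} => {{}{{{}{}{}}}{}{}}   [B → { }]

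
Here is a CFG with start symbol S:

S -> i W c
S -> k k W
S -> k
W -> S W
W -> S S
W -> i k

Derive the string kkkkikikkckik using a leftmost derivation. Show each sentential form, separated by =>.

S=>kkW=>kkSW=>kkkkWW=>kkkkikW=>kkkkikSW=>kkkkikiWcW=>kkkkikiSScW=>kkkkikikScW=>kkkkikikkcW=>kkkkikikkcSW=>kkkkikikkckW=>kkkkikikkckik

S => kkW   [S -> k k W]
kkW => kkSW   [W -> S W]
kkSW => kkkkWW   [S -> k k W]
kkkkWW => kkkkikW   [W -> i k]
kkkkikW => kkkkikSW   [W -> S W]
kkkkikSW => kkkkikiWcW   [S -> i W c]
kkkkikiWcW => kkkkikiSScW   [W -> S S]
kkkkikiSScW => kkkkikikScW   [S -> k]
kkkkikikScW => kkkkikikkcW   [S -> k]
kkkkikikkcW => kkkkikikkcSW   [W -> S W]
kkkkikikkcSW => kkkkikikkckW   [S -> k]
kkkkikikkckW => kkkkikikkckik   [W -> i k]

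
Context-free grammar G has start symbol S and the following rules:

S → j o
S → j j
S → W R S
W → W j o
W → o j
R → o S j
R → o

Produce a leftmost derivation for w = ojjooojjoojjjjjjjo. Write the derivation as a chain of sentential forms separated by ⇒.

S⇒WRS⇒WjoRS⇒ojjoRS⇒ojjooSjS⇒ojjooWRSjS⇒ojjooWjoRSjS⇒ojjooojjoRSjS⇒ojjooojjooSjSjS⇒ojjooojjoojjjSjS⇒ojjooojjoojjjjjjS⇒ojjooojjoojjjjjjjo

S ⇒ WRS   [S → W R S]
WRS ⇒ WjoRS   [W → W j o]
WjoRS ⇒ ojjoRS   [W → o j]
ojjoRS ⇒ ojjooSjS   [R → o S j]
ojjooSjS ⇒ ojjooWRSjS   [S → W R S]
ojjooWRSjS ⇒ ojjooWjoRSjS   [W → W j o]
ojjooWjoRSjS ⇒ ojjooojjoRSjS   [W → o j]
ojjooojjoRSjS ⇒ ojjooojjooSjSjS   [R → o S j]
ojjooojjooSjSjS ⇒ ojjooojjoojjjSjS   [S → j j]
ojjooojjoojjjSjS ⇒ ojjooojjoojjjjjjS   [S → j j]
ojjooojjoojjjjjjS ⇒ ojjooojjoojjjjjjjo   [S → j o]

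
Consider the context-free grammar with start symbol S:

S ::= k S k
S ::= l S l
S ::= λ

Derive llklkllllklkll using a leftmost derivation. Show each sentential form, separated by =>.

S => lSl => llSll => llkSkll => llklSlkll => llklkSklkll => llklklSlklkll => llklkllSllklkll => llklkllllklkll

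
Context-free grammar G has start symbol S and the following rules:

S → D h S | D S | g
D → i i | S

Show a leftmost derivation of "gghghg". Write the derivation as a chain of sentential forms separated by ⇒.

S ⇒ DhS ⇒ ShS ⇒ DhShS ⇒ ShShS ⇒ DShShS ⇒ SShShS ⇒ gShShS ⇒ gghShS ⇒ gghghS ⇒ gghghg

S ⇒ DhS   [S → D h S]
DhS ⇒ ShS   [D → S]
ShS ⇒ DhShS   [S → D h S]
DhShS ⇒ ShShS   [D → S]
ShShS ⇒ DShShS   [S → D S]
DShShS ⇒ SShShS   [D → S]
SShShS ⇒ gShShS   [S → g]
gShShS ⇒ gghShS   [S → g]
gghShS ⇒ gghghS   [S → g]
gghghS ⇒ gghghg   [S → g]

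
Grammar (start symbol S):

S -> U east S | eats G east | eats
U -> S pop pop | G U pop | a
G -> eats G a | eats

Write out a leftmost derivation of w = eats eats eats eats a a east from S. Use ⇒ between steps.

S ⇒ eats G east   [S -> eats G east]
eats G east ⇒ eats eats G a east   [G -> eats G a]
eats eats G a east ⇒ eats eats eats G a a east   [G -> eats G a]
eats eats eats G a a east ⇒ eats eats eats eats a a east   [G -> eats]

S ⇒ eats G east ⇒ eats eats G a east ⇒ eats eats eats G a a east ⇒ eats eats eats eats a a east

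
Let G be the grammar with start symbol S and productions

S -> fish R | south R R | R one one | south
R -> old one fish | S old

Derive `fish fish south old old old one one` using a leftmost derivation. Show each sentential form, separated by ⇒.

S ⇒ R one one ⇒ S old one one ⇒ fish R old one one ⇒ fish S old old one one ⇒ fish fish R old old one one ⇒ fish fish S old old old one one ⇒ fish fish south old old old one one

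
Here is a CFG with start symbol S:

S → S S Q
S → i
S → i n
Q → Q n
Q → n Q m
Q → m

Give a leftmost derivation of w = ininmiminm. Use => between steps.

S=>SSQ=>SSQSQ=>SSQSQSQ=>inSQSQSQ=>ininQSQSQ=>ininmSQSQ=>ininmiQSQ=>ininmimSQ=>ininmiminQ=>ininmiminm

S => SSQ   [S → S S Q]
SSQ => SSQSQ   [S → S S Q]
SSQSQ => SSQSQSQ   [S → S S Q]
SSQSQSQ => inSQSQSQ   [S → i n]
inSQSQSQ => ininQSQSQ   [S → i n]
ininQSQSQ => ininmSQSQ   [Q → m]
ininmSQSQ => ininmiQSQ   [S → i]
ininmiQSQ => ininmimSQ   [Q → m]
ininmimSQ => ininmiminQ   [S → i n]
ininmiminQ => ininmiminm   [Q → m]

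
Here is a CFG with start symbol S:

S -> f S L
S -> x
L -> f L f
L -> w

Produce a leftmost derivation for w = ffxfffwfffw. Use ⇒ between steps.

S⇒fSL⇒ffSLL⇒ffxLL⇒ffxfLfL⇒ffxffLffL⇒ffxfffLfffL⇒ffxfffwfffL⇒ffxfffwfffw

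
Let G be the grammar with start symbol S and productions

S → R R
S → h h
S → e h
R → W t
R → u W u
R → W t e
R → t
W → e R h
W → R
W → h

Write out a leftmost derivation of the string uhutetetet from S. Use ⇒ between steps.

S⇒RR⇒WteR⇒RteR⇒WteteR⇒RteteR⇒WteteteR⇒RteteteR⇒uWuteteteR⇒uhuteteteR⇒uhutetetet

S ⇒ RR   [S → R R]
RR ⇒ WteR   [R → W t e]
WteR ⇒ RteR   [W → R]
RteR ⇒ WteteR   [R → W t e]
WteteR ⇒ RteteR   [W → R]
RteteR ⇒ WteteteR   [R → W t e]
WteteteR ⇒ RteteteR   [W → R]
RteteteR ⇒ uWuteteteR   [R → u W u]
uWuteteteR ⇒ uhuteteteR   [W → h]
uhuteteteR ⇒ uhutetetet   [R → t]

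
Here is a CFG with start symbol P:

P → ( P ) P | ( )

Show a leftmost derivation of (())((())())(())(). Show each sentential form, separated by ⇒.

P ⇒ (P)P   [P → ( P ) P]
(P)P ⇒ (())P   [P → ( )]
(())P ⇒ (())(P)P   [P → ( P ) P]
(())(P)P ⇒ (())((P)P)P   [P → ( P ) P]
(())((P)P)P ⇒ (())((())P)P   [P → ( )]
(())((())P)P ⇒ (())((())())P   [P → ( )]
(())((())())P ⇒ (())((())())(P)P   [P → ( P ) P]
(())((())())(P)P ⇒ (())((())())(())P   [P → ( )]
(())((())())(())P ⇒ (())((())())(())()   [P → ( )]

P ⇒ (P)P ⇒ (())P ⇒ (())(P)P ⇒ (())((P)P)P ⇒ (())((())P)P ⇒ (())((())())P ⇒ (())((())())(P)P ⇒ (())((())())(())P ⇒ (())((())())(())()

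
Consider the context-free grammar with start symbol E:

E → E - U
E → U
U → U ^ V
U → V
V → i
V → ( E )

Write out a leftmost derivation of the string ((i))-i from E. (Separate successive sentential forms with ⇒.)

E ⇒ E-U ⇒ U-U ⇒ V-U ⇒ (E)-U ⇒ (U)-U ⇒ (V)-U ⇒ ((E))-U ⇒ ((U))-U ⇒ ((V))-U ⇒ ((i))-U ⇒ ((i))-V ⇒ ((i))-i

E ⇒ E-U   [E → E - U]
E-U ⇒ U-U   [E → U]
U-U ⇒ V-U   [U → V]
V-U ⇒ (E)-U   [V → ( E )]
(E)-U ⇒ (U)-U   [E → U]
(U)-U ⇒ (V)-U   [U → V]
(V)-U ⇒ ((E))-U   [V → ( E )]
((E))-U ⇒ ((U))-U   [E → U]
((U))-U ⇒ ((V))-U   [U → V]
((V))-U ⇒ ((i))-U   [V → i]
((i))-U ⇒ ((i))-V   [U → V]
((i))-V ⇒ ((i))-i   [V → i]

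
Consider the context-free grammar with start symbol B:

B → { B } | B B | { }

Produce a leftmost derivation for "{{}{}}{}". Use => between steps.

B => BB   [B → B B]
BB => {B}B   [B → { B }]
{B}B => {BB}B   [B → B B]
{BB}B => {{}B}B   [B → { }]
{{}B}B => {{}{}}B   [B → { }]
{{}{}}B => {{}{}}{}   [B → { }]

B=>BB=>{B}B=>{BB}B=>{{}B}B=>{{}{}}B=>{{}{}}{}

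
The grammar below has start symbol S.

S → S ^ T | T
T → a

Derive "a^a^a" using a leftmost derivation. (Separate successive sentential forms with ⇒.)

S ⇒ S^T   [S → S ^ T]
S^T ⇒ S^T^T   [S → S ^ T]
S^T^T ⇒ T^T^T   [S → T]
T^T^T ⇒ a^T^T   [T → a]
a^T^T ⇒ a^a^T   [T → a]
a^a^T ⇒ a^a^a   [T → a]

S ⇒ S^T ⇒ S^T^T ⇒ T^T^T ⇒ a^T^T ⇒ a^a^T ⇒ a^a^a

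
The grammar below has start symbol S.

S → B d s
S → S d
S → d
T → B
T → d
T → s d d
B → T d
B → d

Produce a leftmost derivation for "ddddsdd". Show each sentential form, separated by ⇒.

S ⇒ Sd   [S → S d]
Sd ⇒ Sdd   [S → S d]
Sdd ⇒ Bdsdd   [S → B d s]
Bdsdd ⇒ Tddsdd   [B → T d]
Tddsdd ⇒ Bddsdd   [T → B]
Bddsdd ⇒ Tdddsdd   [B → T d]
Tdddsdd ⇒ Bdddsdd   [T → B]
Bdddsdd ⇒ ddddsdd   [B → d]

S ⇒ Sd ⇒ Sdd ⇒ Bdsdd ⇒ Tddsdd ⇒ Bddsdd ⇒ Tdddsdd ⇒ Bdddsdd ⇒ ddddsdd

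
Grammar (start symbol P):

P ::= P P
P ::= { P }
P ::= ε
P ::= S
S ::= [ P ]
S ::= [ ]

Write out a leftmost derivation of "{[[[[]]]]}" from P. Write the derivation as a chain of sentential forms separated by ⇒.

P ⇒ {P} ⇒ {S} ⇒ {[P]} ⇒ {[S]} ⇒ {[[P]]} ⇒ {[[S]]} ⇒ {[[[P]]]} ⇒ {[[[S]]]} ⇒ {[[[[]]]]}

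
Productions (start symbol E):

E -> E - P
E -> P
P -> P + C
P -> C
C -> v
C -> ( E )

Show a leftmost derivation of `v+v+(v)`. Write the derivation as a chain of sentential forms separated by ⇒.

E ⇒ P   [E -> P]
P ⇒ P+C   [P -> P + C]
P+C ⇒ P+C+C   [P -> P + C]
P+C+C ⇒ C+C+C   [P -> C]
C+C+C ⇒ v+C+C   [C -> v]
v+C+C ⇒ v+v+C   [C -> v]
v+v+C ⇒ v+v+(E)   [C -> ( E )]
v+v+(E) ⇒ v+v+(P)   [E -> P]
v+v+(P) ⇒ v+v+(C)   [P -> C]
v+v+(C) ⇒ v+v+(v)   [C -> v]

E ⇒ P ⇒ P+C ⇒ P+C+C ⇒ C+C+C ⇒ v+C+C ⇒ v+v+C ⇒ v+v+(E) ⇒ v+v+(P) ⇒ v+v+(C) ⇒ v+v+(v)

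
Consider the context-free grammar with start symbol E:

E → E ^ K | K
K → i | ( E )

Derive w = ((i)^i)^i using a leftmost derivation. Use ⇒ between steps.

E⇒E^K⇒K^K⇒(E)^K⇒(E^K)^K⇒(K^K)^K⇒((E)^K)^K⇒((K)^K)^K⇒((i)^K)^K⇒((i)^i)^K⇒((i)^i)^i

E ⇒ E^K   [E → E ^ K]
E^K ⇒ K^K   [E → K]
K^K ⇒ (E)^K   [K → ( E )]
(E)^K ⇒ (E^K)^K   [E → E ^ K]
(E^K)^K ⇒ (K^K)^K   [E → K]
(K^K)^K ⇒ ((E)^K)^K   [K → ( E )]
((E)^K)^K ⇒ ((K)^K)^K   [E → K]
((K)^K)^K ⇒ ((i)^K)^K   [K → i]
((i)^K)^K ⇒ ((i)^i)^K   [K → i]
((i)^i)^K ⇒ ((i)^i)^i   [K → i]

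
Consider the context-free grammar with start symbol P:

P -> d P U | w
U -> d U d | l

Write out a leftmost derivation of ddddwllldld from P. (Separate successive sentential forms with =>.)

P => dPU   [P -> d P U]
dPU => ddPUU   [P -> d P U]
ddPUU => dddPUUU   [P -> d P U]
dddPUUU => ddddPUUUU   [P -> d P U]
ddddPUUUU => ddddwUUUU   [P -> w]
ddddwUUUU => ddddwlUUU   [U -> l]
ddddwlUUU => ddddwllUU   [U -> l]
ddddwllUU => ddddwlllU   [U -> l]
ddddwlllU => ddddwllldUd   [U -> d U d]
ddddwllldUd => ddddwllldld   [U -> l]

P => dPU => ddPUU => dddPUUU => ddddPUUUU => ddddwUUUU => ddddwlUUU => ddddwllUU => ddddwlllU => ddddwllldUd => ddddwllldld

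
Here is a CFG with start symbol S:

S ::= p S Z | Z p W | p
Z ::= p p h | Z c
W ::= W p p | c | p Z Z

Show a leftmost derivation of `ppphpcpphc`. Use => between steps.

S => pSZ => pZpWZ => ppphpWZ => ppphpcZ => ppphpcZc => ppphpcpphc

S => pSZ   [S ::= p S Z]
pSZ => pZpWZ   [S ::= Z p W]
pZpWZ => ppphpWZ   [Z ::= p p h]
ppphpWZ => ppphpcZ   [W ::= c]
ppphpcZ => ppphpcZc   [Z ::= Z c]
ppphpcZc => ppphpcpphc   [Z ::= p p h]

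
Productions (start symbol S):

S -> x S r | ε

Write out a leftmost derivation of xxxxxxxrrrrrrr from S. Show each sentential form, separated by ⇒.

S ⇒ xSr   [S -> x S r]
xSr ⇒ xxSrr   [S -> x S r]
xxSrr ⇒ xxxSrrr   [S -> x S r]
xxxSrrr ⇒ xxxxSrrrr   [S -> x S r]
xxxxSrrrr ⇒ xxxxxSrrrrr   [S -> x S r]
xxxxxSrrrrr ⇒ xxxxxxSrrrrrr   [S -> x S r]
xxxxxxSrrrrrr ⇒ xxxxxxxSrrrrrrr   [S -> x S r]
xxxxxxxSrrrrrrr ⇒ xxxxxxxrrrrrrr   [S -> ε]

S ⇒ xSr ⇒ xxSrr ⇒ xxxSrrr ⇒ xxxxSrrrr ⇒ xxxxxSrrrrr ⇒ xxxxxxSrrrrrr ⇒ xxxxxxxSrrrrrrr ⇒ xxxxxxxrrrrrrr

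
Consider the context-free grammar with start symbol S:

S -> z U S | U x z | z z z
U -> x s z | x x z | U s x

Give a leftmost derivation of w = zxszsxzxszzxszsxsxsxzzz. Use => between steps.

S => zUS => zUsxS => zxszsxS => zxszsxzUS => zxszsxzxszS => zxszsxzxszzUS => zxszsxzxszzUsxS => zxszsxzxszzUsxsxS => zxszsxzxszzUsxsxsxS => zxszsxzxszzxszsxsxsxS => zxszsxzxszzxszsxsxsxzzz

S => zUS   [S -> z U S]
zUS => zUsxS   [U -> U s x]
zUsxS => zxszsxS   [U -> x s z]
zxszsxS => zxszsxzUS   [S -> z U S]
zxszsxzUS => zxszsxzxszS   [U -> x s z]
zxszsxzxszS => zxszsxzxszzUS   [S -> z U S]
zxszsxzxszzUS => zxszsxzxszzUsxS   [U -> U s x]
zxszsxzxszzUsxS => zxszsxzxszzUsxsxS   [U -> U s x]
zxszsxzxszzUsxsxS => zxszsxzxszzUsxsxsxS   [U -> U s x]
zxszsxzxszzUsxsxsxS => zxszsxzxszzxszsxsxsxS   [U -> x s z]
zxszsxzxszzxszsxsxsxS => zxszsxzxszzxszsxsxsxzzz   [S -> z z z]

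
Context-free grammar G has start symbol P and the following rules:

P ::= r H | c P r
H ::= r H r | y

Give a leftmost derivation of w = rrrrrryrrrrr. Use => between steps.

P => rH   [P ::= r H]
rH => rrHr   [H ::= r H r]
rrHr => rrrHrr   [H ::= r H r]
rrrHrr => rrrrHrrr   [H ::= r H r]
rrrrHrrr => rrrrrHrrrr   [H ::= r H r]
rrrrrHrrrr => rrrrrrHrrrrr   [H ::= r H r]
rrrrrrHrrrrr => rrrrrryrrrrr   [H ::= y]

P=>rH=>rrHr=>rrrHrr=>rrrrHrrr=>rrrrrHrrrr=>rrrrrrHrrrrr=>rrrrrryrrrrr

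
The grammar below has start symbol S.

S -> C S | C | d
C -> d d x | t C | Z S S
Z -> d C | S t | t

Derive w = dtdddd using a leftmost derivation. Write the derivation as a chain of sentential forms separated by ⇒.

S ⇒ C   [S -> C]
C ⇒ ZSS   [C -> Z S S]
ZSS ⇒ dCSS   [Z -> d C]
dCSS ⇒ dZSSSS   [C -> Z S S]
dZSSSS ⇒ dtSSSS   [Z -> t]
dtSSSS ⇒ dtdSSS   [S -> d]
dtdSSS ⇒ dtddSS   [S -> d]
dtddSS ⇒ dtdddS   [S -> d]
dtdddS ⇒ dtdddd   [S -> d]

S ⇒ C ⇒ ZSS ⇒ dCSS ⇒ dZSSSS ⇒ dtSSSS ⇒ dtdSSS ⇒ dtddSS ⇒ dtdddS ⇒ dtdddd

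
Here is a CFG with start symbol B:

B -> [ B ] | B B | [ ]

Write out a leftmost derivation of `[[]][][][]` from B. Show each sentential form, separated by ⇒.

B⇒BB⇒BBB⇒[B]BB⇒[[]]BB⇒[[]][]B⇒[[]][]BB⇒[[]][][]B⇒[[]][][][]

B ⇒ BB   [B -> B B]
BB ⇒ BBB   [B -> B B]
BBB ⇒ [B]BB   [B -> [ B ]]
[B]BB ⇒ [[]]BB   [B -> [ ]]
[[]]BB ⇒ [[]][]B   [B -> [ ]]
[[]][]B ⇒ [[]][]BB   [B -> B B]
[[]][]BB ⇒ [[]][][]B   [B -> [ ]]
[[]][][]B ⇒ [[]][][][]   [B -> [ ]]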